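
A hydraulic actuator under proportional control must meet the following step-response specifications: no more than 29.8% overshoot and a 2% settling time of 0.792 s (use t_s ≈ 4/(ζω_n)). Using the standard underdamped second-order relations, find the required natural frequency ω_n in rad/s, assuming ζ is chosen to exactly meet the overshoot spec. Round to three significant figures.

ω_n ≈ 14.0 rad/s

ζ = −ln(OS)/√(π² + (ln OS)²). With OS = 0.298, ln OS = −1.211 and ζ = 1.211/3.367 = 0.360.
Then ω_n = 4/(ζ t_s) = 4/(0.360 × 0.792) = 14.0 rad/s.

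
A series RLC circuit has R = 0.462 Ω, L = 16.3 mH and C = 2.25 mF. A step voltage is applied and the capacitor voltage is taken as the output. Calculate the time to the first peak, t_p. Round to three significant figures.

t_p ≈ 0.0191 s

For a series RLC circuit (capacitor voltage as output), ω_n = 1/√(LC) = 1/√(16.3 mH · 2.25 mF) = 165 rad/s.
ζ = (R/2)·√(C/L) = (0.462/2)·√(2.25 mF/16.3 mH) = 0.0858.
The damped frequency ω_d = ω_n√(1−ζ²) = 165 rad/s. t_p = π/ω_d = 0.0191 s.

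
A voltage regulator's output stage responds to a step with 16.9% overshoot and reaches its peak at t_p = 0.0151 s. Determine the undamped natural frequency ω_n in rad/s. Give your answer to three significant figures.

ζ from %OS: ζ = |ln 0.169|/√(π²+ln²0.169) = 0.493.
From t_p = π/ω_d, ω_d = π/0.0151 = 208 rad/s, so ω_n = ω_d/√(1−ζ²) = 239 rad/s.

ω_n ≈ 239 rad/s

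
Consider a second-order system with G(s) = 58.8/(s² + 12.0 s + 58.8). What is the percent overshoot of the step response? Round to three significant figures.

Comparing the denominator to s² + 2ζω_n s + ω_n²: ω_n = √58.8 = 7.67 rad/s, and 2ζω_n = 12.0 so ζ = 12.0/(2·7.67) = 0.782.
%OS = 100·exp(−πζ/√(1−ζ²)) = 1.93%.

%OS ≈ 1.93%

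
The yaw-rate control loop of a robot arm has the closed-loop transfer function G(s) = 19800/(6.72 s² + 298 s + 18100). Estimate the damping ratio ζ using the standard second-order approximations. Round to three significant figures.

ζ ≈ 0.427

Dividing through by 6.72: denominator becomes s² + 44.35 s + 2693.
So ω_n = √2693 = 51.9 rad/s and ζ = 44.35/(2·51.9) = 0.427.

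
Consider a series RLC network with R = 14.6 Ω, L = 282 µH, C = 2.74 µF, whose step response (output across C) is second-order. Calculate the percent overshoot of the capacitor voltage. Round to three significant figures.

%OS ≈ 3.86%

For a series RLC circuit (capacitor voltage as output), ω_n = 1/√(LC) = 1/√(282 µH · 2.74 µF) = 36000 rad/s.
ζ = (R/2)·√(C/L) = (14.6/2)·√(2.74 µF/282 µH) = 0.720.
%OS = 100 e^{−πζ/√(1−ζ²)} with ζ = 0.720 gives 3.86%.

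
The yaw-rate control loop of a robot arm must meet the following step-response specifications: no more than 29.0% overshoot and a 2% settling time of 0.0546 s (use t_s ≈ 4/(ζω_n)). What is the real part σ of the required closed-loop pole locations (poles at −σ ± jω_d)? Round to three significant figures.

The settling-time spec alone fixes σ = ζω_n = 4/t_s = 4/0.0546 = 73.3.
(Overshoot then fixes ζ = 0.367 and hence ω_d = σ·√(1−ζ²)/ζ = 186 rad/s.)

σ ≈ 73.3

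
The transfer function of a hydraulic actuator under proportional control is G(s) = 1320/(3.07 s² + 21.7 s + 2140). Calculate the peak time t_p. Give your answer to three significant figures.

Dividing through by 3.07: denominator becomes s² + 7.068 s + 697.1.
So ω_n = √697.1 = 26.4 rad/s and ζ = 7.068/(2·26.4) = 0.134.
The damped frequency ω_d = ω_n√(1−ζ²) = 26.2 rad/s. t_p = π/ω_d = 0.120 s.

t_p ≈ 0.120 s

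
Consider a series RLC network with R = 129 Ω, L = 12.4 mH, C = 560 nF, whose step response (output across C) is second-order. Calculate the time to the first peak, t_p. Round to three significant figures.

t_p ≈ 0.000290 s

For a series RLC circuit (capacitor voltage as output), ω_n = 1/√(LC) = 1/√(12.4 mH · 560 nF) = 12000 rad/s.
ζ = (R/2)·√(C/L) = (129/2)·√(560 nF/12.4 mH) = 0.433.
ω_d = 12000·√(1 − 0.433²) = 10800 rad/s. t_p = π/ω_d = 0.000290 s.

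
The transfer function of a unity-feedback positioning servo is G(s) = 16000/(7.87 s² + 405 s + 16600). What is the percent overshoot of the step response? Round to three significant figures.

%OS ≈ 11.9%

Dividing through by 7.87: denominator becomes s² + 51.46 s + 2109.
So ω_n = √2109 = 45.9 rad/s and ζ = 51.46/(2·45.9) = 0.560.
%OS = 100·exp(−πζ/√(1−ζ²)) = 11.9%.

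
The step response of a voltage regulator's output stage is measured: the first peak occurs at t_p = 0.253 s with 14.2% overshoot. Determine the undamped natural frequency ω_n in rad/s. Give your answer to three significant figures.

ω_n ≈ 14.6 rad/s

The overshoot fixes ζ = −ln(OS)/√(π²+ln²(OS)) = 0.528.
From t_p = π/ω_d, ω_d = π/0.253 = 12.4 rad/s, so ω_n = ω_d/√(1−ζ²) = 14.6 rad/s.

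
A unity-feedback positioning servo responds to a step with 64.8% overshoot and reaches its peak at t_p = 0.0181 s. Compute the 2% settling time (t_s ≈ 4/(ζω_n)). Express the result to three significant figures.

t_s ≈ 0.167 s

The overshoot fixes ζ = −ln(OS)/√(π²+ln²(OS)) = 0.137.
From t_p = π/ω_d, ω_d = π/0.0181 = 174 rad/s, so ω_n = ω_d/√(1−ζ²) = 175 rad/s.
t_s ≈ 4/(ζω_n) = 4/(0.137·175) = 0.167 s.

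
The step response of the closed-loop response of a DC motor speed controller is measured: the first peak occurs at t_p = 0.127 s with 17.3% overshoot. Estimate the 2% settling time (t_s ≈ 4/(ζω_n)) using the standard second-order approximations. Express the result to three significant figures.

t_s ≈ 0.290 s

The overshoot fixes ζ = −ln(OS)/√(π²+ln²(OS)) = 0.488.
From t_p = π/ω_d, ω_d = π/0.127 = 24.7 rad/s, so ω_n = ω_d/√(1−ζ²) = 28.3 rad/s.
t_s ≈ 4/(ζω_n) = 4/(0.488·28.3) = 0.290 s.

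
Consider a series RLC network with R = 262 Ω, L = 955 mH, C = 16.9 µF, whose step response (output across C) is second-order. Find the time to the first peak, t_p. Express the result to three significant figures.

For a series RLC circuit (capacitor voltage as output), ω_n = 1/√(LC) = 1/√(955 mH · 16.9 µF) = 249 rad/s.
ζ = (R/2)·√(C/L) = (262/2)·√(16.9 µF/955 mH) = 0.551.
ω_d = ω_n√(1−ζ²) = 208 rad/s. t_p = π/ω_d = 0.0151 s.

t_p ≈ 0.0151 s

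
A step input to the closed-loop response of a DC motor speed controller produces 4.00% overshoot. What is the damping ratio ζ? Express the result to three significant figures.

ζ ≈ 0.716

From %OS = 100·exp(−πζ/√(1−ζ²)), invert to get ζ = −ln(OS)/√(π² + ln²(OS)) with OS = 0.0400.
−ln 0.0400 = 3.219, so ζ = 3.219/√(π² + 10.36) = 0.716.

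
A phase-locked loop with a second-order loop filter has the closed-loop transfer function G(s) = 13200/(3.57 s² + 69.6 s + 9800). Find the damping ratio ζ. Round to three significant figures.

Dividing through by 3.57: denominator becomes s² + 19.50 s + 2745.
So ω_n = √2745 = 52.4 rad/s and ζ = 19.50/(2·52.4) = 0.186.

ζ ≈ 0.186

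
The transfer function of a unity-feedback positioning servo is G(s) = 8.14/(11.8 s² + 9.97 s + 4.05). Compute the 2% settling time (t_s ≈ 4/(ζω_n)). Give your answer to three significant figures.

Dividing through by 11.8: denominator becomes s² + 0.8449 s + 0.3432.
So ω_n = √0.3432 = 0.586 rad/s and ζ = 0.8449/(2·0.586) = 0.721.
t_s ≈ 4/(ζω_n) = 9.47 s.

t_s ≈ 9.47 s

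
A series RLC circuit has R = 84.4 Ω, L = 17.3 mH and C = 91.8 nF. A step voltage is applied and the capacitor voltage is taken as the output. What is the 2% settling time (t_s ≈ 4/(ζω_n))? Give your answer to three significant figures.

t_s ≈ 0.00164 s

For a series RLC circuit (capacitor voltage as output), ω_n = 1/√(LC) = 1/√(17.3 mH · 91.8 nF) = 25100 rad/s.
ζ = (R/2)·√(C/L) = (84.4/2)·√(91.8 nF/17.3 mH) = 0.0972.
t_s ≈ 4/(ζω_n) = 0.00164 s.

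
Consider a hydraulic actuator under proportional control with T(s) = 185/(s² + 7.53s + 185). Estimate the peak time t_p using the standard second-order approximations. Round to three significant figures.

Matching coefficients with s² + 2ζω_n s + ω_n² gives ω_n² = 185 ⇒ ω_n = 13.6 rad/s, and ζ = 7.53/(2ω_n) = 0.277.
The damped frequency ω_d = ω_n√(1−ζ²) = 13.1 rad/s. Then t_p = π/ω_d = 0.240 s.

t_p ≈ 0.240 s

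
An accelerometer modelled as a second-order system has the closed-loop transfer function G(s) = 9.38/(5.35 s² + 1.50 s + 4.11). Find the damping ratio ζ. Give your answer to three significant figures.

Dividing through by 5.35: denominator becomes s² + 0.2804 s + 0.7682.
So ω_n = √0.7682 = 0.876 rad/s and ζ = 0.2804/(2·0.876) = 0.160.

ζ ≈ 0.160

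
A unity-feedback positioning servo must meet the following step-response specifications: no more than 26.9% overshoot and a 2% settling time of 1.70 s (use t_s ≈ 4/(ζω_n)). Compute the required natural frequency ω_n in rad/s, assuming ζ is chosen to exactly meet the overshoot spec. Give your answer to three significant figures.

ω_n ≈ 6.10 rad/s

Inverting the overshoot relation: ζ = |ln 0.269|/√(π² + ln²0.269) = 0.386.
Then ω_n = 4/(ζ t_s) = 4/(0.386 × 1.70) = 6.10 rad/s.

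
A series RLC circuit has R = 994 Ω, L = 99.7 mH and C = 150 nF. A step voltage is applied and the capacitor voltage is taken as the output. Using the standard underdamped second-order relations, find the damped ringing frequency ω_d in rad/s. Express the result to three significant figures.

For a series RLC circuit (capacitor voltage as output), ω_n = 1/√(LC) = 1/√(99.7 mH · 150 nF) = 8180 rad/s.
ζ = (R/2)·√(C/L) = (994/2)·√(150 nF/99.7 mH) = 0.610.
ω_d = ω_n√(1−ζ²) = 6480 rad/s.

ω_d ≈ 6480 rad/s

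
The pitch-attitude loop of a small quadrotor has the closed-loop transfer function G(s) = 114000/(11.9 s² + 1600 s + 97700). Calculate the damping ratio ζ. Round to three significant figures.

Dividing through by 11.9: denominator becomes s² + 134.5 s + 8210.
So ω_n = √8210 = 90.6 rad/s and ζ = 134.5/(2·90.6) = 0.742.

ζ ≈ 0.742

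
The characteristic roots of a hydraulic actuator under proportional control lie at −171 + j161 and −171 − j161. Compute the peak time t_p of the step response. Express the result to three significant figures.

t_p ≈ 0.0195 s

t_p = π/ω_d with ω_d = 161 (the imaginary part), so t_p = 0.0195 s.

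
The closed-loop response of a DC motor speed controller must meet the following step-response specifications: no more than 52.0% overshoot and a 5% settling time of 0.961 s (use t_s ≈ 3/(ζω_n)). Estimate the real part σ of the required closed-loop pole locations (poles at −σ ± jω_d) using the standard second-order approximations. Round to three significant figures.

The settling-time spec alone fixes σ = ζω_n = 3/t_s = 3/0.961 = 3.12.
(Overshoot then fixes ζ = 0.204 and hence ω_d = σ·√(1−ζ²)/ζ = 15.0 rad/s.)

σ ≈ 3.12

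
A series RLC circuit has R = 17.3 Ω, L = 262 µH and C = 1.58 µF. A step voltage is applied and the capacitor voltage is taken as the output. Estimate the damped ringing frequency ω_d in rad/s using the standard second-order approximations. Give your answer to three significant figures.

For a series RLC circuit (capacitor voltage as output), ω_n = 1/√(LC) = 1/√(262 µH · 1.58 µF) = 49100 rad/s.
ζ = (R/2)·√(C/L) = (17.3/2)·√(1.58 µF/262 µH) = 0.672.
The damped frequency ω_d = ω_n√(1−ζ²) = 36400 rad/s.

ω_d ≈ 36400 rad/s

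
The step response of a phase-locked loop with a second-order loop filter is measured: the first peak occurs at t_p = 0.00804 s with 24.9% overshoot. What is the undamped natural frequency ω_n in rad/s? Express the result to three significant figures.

ζ from %OS: ζ = |ln 0.249|/√(π²+ln²0.249) = 0.405.
t_p = π/ω_d ⇒ ω_d = 391 rad/s; then ω_n = ω_d/√(1−ζ²) = 427 rad/s.

ω_n ≈ 427 rad/s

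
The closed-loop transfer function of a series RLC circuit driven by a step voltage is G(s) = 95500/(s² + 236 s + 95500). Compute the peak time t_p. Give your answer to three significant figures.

Matching coefficients with s² + 2ζω_n s + ω_n² gives ω_n² = 95500 ⇒ ω_n = 309 rad/s, and ζ = 236/(2ω_n) = 0.382.
The damped frequency ω_d = ω_n√(1−ζ²) = 286 rad/s. Then t_p = π/ω_d = 0.0110 s.

t_p ≈ 0.0110 s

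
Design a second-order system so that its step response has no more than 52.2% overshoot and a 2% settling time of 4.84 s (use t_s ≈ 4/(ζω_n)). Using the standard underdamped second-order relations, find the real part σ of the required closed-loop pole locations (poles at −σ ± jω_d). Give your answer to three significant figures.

σ ≈ 0.826

The settling-time spec alone fixes σ = ζω_n = 4/t_s = 4/4.84 = 0.826.
(Overshoot then fixes ζ = 0.203 and hence ω_d = σ·√(1−ζ²)/ζ = 3.99 rad/s.)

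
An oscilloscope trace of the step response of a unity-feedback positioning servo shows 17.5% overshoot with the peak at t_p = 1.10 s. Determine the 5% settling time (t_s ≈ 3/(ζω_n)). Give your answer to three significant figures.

t_s ≈ 1.89 s

ζ from %OS: ζ = |ln 0.175|/√(π²+ln²0.175) = 0.485.
t_p = π/ω_d ⇒ ω_d = 2.86 rad/s; then ω_n = ω_d/√(1−ζ²) = 3.27 rad/s.
t_s ≈ 3/(ζω_n) = 3/(0.485·3.27) = 1.89 s.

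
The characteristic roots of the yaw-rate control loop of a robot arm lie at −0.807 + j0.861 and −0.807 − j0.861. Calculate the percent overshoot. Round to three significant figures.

|pole| = ω_n = √(0.807² + 0.861²) = 1.18 rad/s; ζ = cos θ = σ/ω_n = 0.684.
%OS = 100 e^{−πζ/√(1−ζ²)} with ζ = 0.684 gives 5.26%.

%OS ≈ 5.26%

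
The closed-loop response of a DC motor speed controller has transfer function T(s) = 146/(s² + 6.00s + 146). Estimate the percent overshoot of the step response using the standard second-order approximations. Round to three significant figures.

Matching coefficients with s² + 2ζω_n s + ω_n² gives ω_n² = 146 ⇒ ω_n = 12.1 rad/s, and ζ = 6.00/(2ω_n) = 0.248.
%OS = 100 e^{−πζ/√(1−ζ²)} with ζ = 0.248 gives 44.7%.

%OS ≈ 44.7%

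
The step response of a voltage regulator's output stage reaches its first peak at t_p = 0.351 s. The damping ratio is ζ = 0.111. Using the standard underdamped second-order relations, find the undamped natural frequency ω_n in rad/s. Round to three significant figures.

Peak time t_p = π/ω_d, so ω_d = π/t_p = π/0.351 = 8.95 rad/s.
ω_n = ω_d/√(1−ζ²) = 8.95/√0.988 = 9.01 rad/s.

ω_n ≈ 9.01 rad/s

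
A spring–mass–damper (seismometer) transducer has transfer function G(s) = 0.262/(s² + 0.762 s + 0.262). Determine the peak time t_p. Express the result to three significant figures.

t_p ≈ 9.19 s

Matching coefficients with s² + 2ζω_n s + ω_n² gives ω_n² = 0.262 ⇒ ω_n = 0.512 rad/s, and ζ = 0.762/(2ω_n) = 0.744.
ω_d = 0.512·√(1 − 0.744²) = 0.342 rad/s. Then t_p = π/ω_d = 9.19 s.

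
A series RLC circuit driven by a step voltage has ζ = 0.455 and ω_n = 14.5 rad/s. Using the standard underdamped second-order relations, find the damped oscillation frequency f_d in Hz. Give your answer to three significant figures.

f_d ≈ 2.06 Hz

ω_d = ω_n√(1−ζ²) = 14.5·√0.793 = 12.9 rad/s.
f_d = ω_d/(2π) = 2.06 Hz.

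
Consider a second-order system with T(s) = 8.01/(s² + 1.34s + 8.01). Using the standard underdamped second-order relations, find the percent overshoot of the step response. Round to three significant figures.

%OS ≈ 46.5%

Matching coefficients with s² + 2ζω_n s + ω_n² gives ω_n² = 8.01 ⇒ ω_n = 2.83 rad/s, and ζ = 1.34/(2ω_n) = 0.237.
Overshoot: exp(−π·0.237/√(1−0.237²)) = 0.465, i.e. 46.5%.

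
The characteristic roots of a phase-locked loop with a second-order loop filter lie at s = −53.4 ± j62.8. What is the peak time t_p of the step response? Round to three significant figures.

t_p ≈ 0.0500 s

t_p = π/ω_d with ω_d = 62.8 (the imaginary part), so t_p = 0.0500 s.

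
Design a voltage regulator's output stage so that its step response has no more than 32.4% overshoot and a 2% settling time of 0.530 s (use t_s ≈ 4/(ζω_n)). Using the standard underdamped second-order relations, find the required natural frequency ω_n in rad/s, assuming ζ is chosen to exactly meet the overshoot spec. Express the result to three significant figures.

ω_n ≈ 22.4 rad/s

ζ = −ln(OS)/√(π² + (ln OS)²). With OS = 0.324, ln OS = −1.127 and ζ = 1.127/3.338 = 0.338.
Then ω_n = 4/(ζ t_s) = 4/(0.338 × 0.530) = 22.4 rad/s.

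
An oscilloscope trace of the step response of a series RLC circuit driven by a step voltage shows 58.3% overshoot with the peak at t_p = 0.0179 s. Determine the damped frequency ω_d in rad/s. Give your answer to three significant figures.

t_p = π/ω_d, so ω_d = π/0.0179 = 176 rad/s.

ω_d ≈ 176 rad/s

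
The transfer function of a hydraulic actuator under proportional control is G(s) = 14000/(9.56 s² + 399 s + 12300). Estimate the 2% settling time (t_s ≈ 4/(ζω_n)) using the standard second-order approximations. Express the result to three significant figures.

Dividing through by 9.56: denominator becomes s² + 41.74 s + 1287.
So ω_n = √1287 = 35.9 rad/s and ζ = 41.74/(2·35.9) = 0.582.
t_s ≈ 4/(ζω_n) = 0.192 s.

t_s ≈ 0.192 s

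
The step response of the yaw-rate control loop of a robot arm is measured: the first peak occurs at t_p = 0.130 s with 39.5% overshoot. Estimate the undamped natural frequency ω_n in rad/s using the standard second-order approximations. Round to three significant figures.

From the overshoot, ζ = −ln(OS)/√(π²+ln²(OS)) = 0.284.
From t_p = π/ω_d, ω_d = π/0.130 = 24.2 rad/s, so ω_n = ω_d/√(1−ζ²) = 25.2 rad/s.

ω_n ≈ 25.2 rad/s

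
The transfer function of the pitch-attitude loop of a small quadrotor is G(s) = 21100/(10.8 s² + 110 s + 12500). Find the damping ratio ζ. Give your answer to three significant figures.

Dividing through by 10.8: denominator becomes s² + 10.19 s + 1157.
So ω_n = √1157 = 34.0 rad/s and ζ = 10.19/(2·34.0) = 0.150.

ζ ≈ 0.150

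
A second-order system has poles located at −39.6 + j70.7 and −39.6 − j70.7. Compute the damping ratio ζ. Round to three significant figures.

With σ = 39.6, ω_d = 70.7: ω_n = √(σ²+ω_d²) = 81.0 rad/s, ζ = σ/ω_n = 0.489.

ζ ≈ 0.489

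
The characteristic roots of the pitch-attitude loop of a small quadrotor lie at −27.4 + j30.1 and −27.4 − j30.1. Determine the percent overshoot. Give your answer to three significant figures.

%OS ≈ 5.73%

The poles are at −σ ± jω_d with σ = 27.4 and ω_d = 30.1, so ω_n = √(σ²+ω_d²) = 40.7 rad/s and ζ = σ/ω_n = 0.673.
%OS = 100 e^{−πζ/√(1−ζ²)} with ζ = 0.673 gives 5.73%.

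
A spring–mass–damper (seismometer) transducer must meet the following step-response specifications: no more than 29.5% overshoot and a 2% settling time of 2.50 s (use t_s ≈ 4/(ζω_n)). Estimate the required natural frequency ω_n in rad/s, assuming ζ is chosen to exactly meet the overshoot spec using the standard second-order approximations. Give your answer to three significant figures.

Inverting the overshoot relation: ζ = |ln 0.295|/√(π² + ln²0.295) = 0.362.
Then ω_n = 4/(ζ t_s) = 4/(0.362 × 2.50) = 4.42 rad/s.

ω_n ≈ 4.42 rad/s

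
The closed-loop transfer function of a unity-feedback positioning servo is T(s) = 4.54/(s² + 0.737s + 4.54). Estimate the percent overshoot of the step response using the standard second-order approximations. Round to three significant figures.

ω_n = √4.54 = 2.13 rad/s; ζ = 0.737/(2·2.13) = 0.173.
%OS = 100·exp(−πζ/√(1−ζ²)) = 57.6%.

%OS ≈ 57.6%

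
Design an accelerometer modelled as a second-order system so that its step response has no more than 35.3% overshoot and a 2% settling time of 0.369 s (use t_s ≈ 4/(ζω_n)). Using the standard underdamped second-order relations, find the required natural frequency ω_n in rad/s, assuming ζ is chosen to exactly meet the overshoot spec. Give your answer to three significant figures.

From %OS = 100·exp(−πζ/√(1−ζ²)), invert to get ζ = −ln(OS)/√(π² + ln²(OS)) with OS = 0.353.
−ln 0.353 = 1.041, so ζ = 1.041/√(π² + 1.084) = 0.315.
From t_s ≈ 4/(ζω_n): ω_n = 4/(ζ·t_s) = 4/(0.315·0.369) = 34.5 rad/s.

ω_n ≈ 34.5 rad/s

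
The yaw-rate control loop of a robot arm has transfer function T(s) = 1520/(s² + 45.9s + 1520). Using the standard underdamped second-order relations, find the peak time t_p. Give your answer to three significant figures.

t_p ≈ 0.0997 s

Comparing the denominator to s² + 2ζω_n s + ω_n²: ω_n = √1520 = 39.0 rad/s, and 2ζω_n = 45.9 so ζ = 45.9/(2·39.0) = 0.589.
ω_d = 39.0·√(1 − 0.589²) = 31.5 rad/s. Then t_p = π/ω_d = 0.0997 s.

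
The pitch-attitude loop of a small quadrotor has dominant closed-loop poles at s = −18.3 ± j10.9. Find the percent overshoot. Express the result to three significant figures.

%OS ≈ 0.512%

With σ = 18.3, ω_d = 10.9: ω_n = √(σ²+ω_d²) = 21.3 rad/s, ζ = σ/ω_n = 0.859.
%OS = 100·exp(−πζ/√(1−ζ²)) = 0.512%.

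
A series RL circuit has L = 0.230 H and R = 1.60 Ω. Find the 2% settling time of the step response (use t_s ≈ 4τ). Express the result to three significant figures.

t_s ≈ 0.575 s

τ = L/R = 0.230/1.60 = 0.144 s.
t_s ≈ 4τ = 0.575 s.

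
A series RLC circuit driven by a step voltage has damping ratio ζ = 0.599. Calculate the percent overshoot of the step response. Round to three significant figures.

%OS ≈ 9.54%

For an underdamped second-order system, %OS = 100·exp(−πζ/√(1−ζ²)).
πζ/√(1−ζ²) = π·0.599/√(1−0.359) = 2.350, so %OS = 100·e^(−2.350) = 9.54%.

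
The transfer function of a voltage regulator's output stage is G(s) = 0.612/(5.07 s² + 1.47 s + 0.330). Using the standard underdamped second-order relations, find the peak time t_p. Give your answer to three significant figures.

Dividing through by 5.07: denominator becomes s² + 0.2899 s + 0.06509.
So ω_n = √0.06509 = 0.255 rad/s and ζ = 0.2899/(2·0.255) = 0.568.
The damped frequency ω_d = ω_n√(1−ζ²) = 0.210 rad/s. t_p = π/ω_d = 15.0 s.

t_p ≈ 15.0 s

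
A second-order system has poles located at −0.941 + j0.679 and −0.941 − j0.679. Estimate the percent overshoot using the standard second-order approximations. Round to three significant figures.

With σ = 0.941, ω_d = 0.679: ω_n = √(σ²+ω_d²) = 1.16 rad/s, ζ = σ/ω_n = 0.811.
%OS = 100·exp(−πζ/√(1−ζ²)) = 1.29%.

%OS ≈ 1.29%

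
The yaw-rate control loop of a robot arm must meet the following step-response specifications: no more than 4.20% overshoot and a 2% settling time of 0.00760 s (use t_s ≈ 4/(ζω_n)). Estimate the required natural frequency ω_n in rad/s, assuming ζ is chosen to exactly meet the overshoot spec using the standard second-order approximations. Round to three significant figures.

Inverting the overshoot relation: ζ = |ln 0.0420|/√(π² + ln²0.0420) = 0.710.
Then ω_n = 4/(ζ t_s) = 4/(0.710 × 0.00760) = 741 rad/s.

ω_n ≈ 741 rad/s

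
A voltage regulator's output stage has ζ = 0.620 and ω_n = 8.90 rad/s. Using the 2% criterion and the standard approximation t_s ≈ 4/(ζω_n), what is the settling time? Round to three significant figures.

t_s ≈ 0.725 s

t_s ≈ 4/(ζω_n) = 4/(0.620 × 8.90) = 0.725 s.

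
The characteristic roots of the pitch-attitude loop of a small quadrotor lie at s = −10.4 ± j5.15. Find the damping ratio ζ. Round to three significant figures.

ζ ≈ 0.896

|pole| = ω_n = √(10.4² + 5.15²) = 11.6 rad/s; ζ = cos θ = σ/ω_n = 0.896.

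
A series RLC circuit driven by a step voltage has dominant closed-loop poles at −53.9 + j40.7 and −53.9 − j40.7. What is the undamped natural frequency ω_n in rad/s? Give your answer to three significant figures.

ω_n ≈ 67.5 rad/s

|pole| = ω_n = √(53.9² + 40.7²) = 67.5 rad/s; ζ = cos θ = σ/ω_n = 0.798.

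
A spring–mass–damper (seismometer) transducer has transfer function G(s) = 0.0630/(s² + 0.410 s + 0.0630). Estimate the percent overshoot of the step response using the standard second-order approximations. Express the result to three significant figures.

%OS ≈ 1.17%

Comparing the denominator to s² + 2ζω_n s + ω_n²: ω_n = √0.0630 = 0.251 rad/s, and 2ζω_n = 0.410 so ζ = 0.410/(2·0.251) = 0.817.
%OS = 100·exp(−πζ/√(1−ζ²)) = 1.17%.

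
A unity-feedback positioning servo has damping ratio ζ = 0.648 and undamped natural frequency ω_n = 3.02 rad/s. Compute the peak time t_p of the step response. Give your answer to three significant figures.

t_p ≈ 1.37 s

The damped frequency is ω_d = ω_n√(1−ζ²) = 3.02·√(1−0.420) = 2.30 rad/s.
Peak time t_p = π/ω_d = π/2.30 = 1.37 s.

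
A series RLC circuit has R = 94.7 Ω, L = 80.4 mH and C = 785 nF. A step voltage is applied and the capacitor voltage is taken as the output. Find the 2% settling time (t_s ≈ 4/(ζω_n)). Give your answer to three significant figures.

t_s ≈ 0.00679 s

For a series RLC circuit (capacitor voltage as output), ω_n = 1/√(LC) = 1/√(80.4 mH · 785 nF) = 3980 rad/s.
ζ = (R/2)·√(C/L) = (94.7/2)·√(785 nF/80.4 mH) = 0.148.
t_s ≈ 4/(ζω_n) = 0.00679 s.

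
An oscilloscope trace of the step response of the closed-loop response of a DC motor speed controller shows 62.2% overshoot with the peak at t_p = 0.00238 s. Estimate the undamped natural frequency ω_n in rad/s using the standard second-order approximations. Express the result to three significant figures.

ω_n ≈ 1330 rad/s

From the overshoot, ζ = −ln(OS)/√(π²+ln²(OS)) = 0.149.
t_p = π/ω_d ⇒ ω_d = 1320 rad/s; then ω_n = ω_d/√(1−ζ²) = 1330 rad/s.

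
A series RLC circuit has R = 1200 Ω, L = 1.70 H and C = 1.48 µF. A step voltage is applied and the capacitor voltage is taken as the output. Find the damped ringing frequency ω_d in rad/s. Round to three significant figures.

ω_d ≈ 522 rad/s

For a series RLC circuit (capacitor voltage as output), ω_n = 1/√(LC) = 1/√(1.70 H · 1.48 µF) = 630 rad/s.
ζ = (R/2)·√(C/L) = (1200/2)·√(1.48 µF/1.70 H) = 0.560.
ω_d = ω_n√(1−ζ²) = 522 rad/s.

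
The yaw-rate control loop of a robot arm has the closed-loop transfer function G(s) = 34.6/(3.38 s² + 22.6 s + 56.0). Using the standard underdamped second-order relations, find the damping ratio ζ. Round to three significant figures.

ζ ≈ 0.821

Dividing through by 3.38: denominator becomes s² + 6.686 s + 16.57.
So ω_n = √16.57 = 4.07 rad/s and ζ = 6.686/(2·4.07) = 0.821.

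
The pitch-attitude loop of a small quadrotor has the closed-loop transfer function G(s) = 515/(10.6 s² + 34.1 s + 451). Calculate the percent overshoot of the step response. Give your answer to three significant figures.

%OS ≈ 45.0%

Dividing through by 10.6: denominator becomes s² + 3.217 s + 42.55.
So ω_n = √42.55 = 6.52 rad/s and ζ = 3.217/(2·6.52) = 0.247.
%OS = 100·exp(−πζ/√(1−ζ²)) = 45.0%.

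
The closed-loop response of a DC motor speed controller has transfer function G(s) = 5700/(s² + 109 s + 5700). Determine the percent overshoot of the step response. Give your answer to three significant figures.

Comparing the denominator to s² + 2ζω_n s + ω_n²: ω_n = √5700 = 75.5 rad/s, and 2ζω_n = 109 so ζ = 109/(2·75.5) = 0.722.
Overshoot: exp(−π·0.722/√(1−0.722²)) = 0.0377, i.e. 3.77%.

%OS ≈ 3.77%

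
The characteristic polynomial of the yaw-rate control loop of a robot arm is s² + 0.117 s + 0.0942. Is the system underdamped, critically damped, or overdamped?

a² − 4b = 0.117² − 4·0.0942 < 0 (complex roots); the system is underdamped.

underdamped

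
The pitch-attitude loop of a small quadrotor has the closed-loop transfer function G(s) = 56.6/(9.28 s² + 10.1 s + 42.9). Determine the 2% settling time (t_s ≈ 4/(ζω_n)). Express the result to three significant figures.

Dividing through by 9.28: denominator becomes s² + 1.088 s + 4.623.
So ω_n = √4.623 = 2.15 rad/s and ζ = 1.088/(2·2.15) = 0.253.
t_s ≈ 4/(ζω_n) = 7.35 s.

t_s ≈ 7.35 s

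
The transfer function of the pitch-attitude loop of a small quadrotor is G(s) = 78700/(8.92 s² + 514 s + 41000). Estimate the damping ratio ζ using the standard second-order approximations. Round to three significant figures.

Dividing through by 8.92: denominator becomes s² + 57.62 s + 4596.
So ω_n = √4596 = 67.8 rad/s and ζ = 57.62/(2·67.8) = 0.425.

ζ ≈ 0.425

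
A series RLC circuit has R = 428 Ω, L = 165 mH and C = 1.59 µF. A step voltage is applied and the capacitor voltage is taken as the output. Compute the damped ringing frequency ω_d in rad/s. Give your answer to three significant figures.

ω_d ≈ 1460 rad/s

For a series RLC circuit (capacitor voltage as output), ω_n = 1/√(LC) = 1/√(165 mH · 1.59 µF) = 1950 rad/s.
ζ = (R/2)·√(C/L) = (428/2)·√(1.59 µF/165 mH) = 0.664.
The damped frequency ω_d = ω_n√(1−ζ²) = 1460 rad/s.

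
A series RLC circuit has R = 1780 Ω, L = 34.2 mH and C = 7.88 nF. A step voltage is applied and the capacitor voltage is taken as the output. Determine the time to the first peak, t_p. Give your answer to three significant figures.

For a series RLC circuit (capacitor voltage as output), ω_n = 1/√(LC) = 1/√(34.2 mH · 7.88 nF) = 60900 rad/s.
ζ = (R/2)·√(C/L) = (1780/2)·√(7.88 nF/34.2 mH) = 0.427.
The damped frequency ω_d = ω_n√(1−ζ²) = 55100 rad/s. t_p = π/ω_d = 0.0000570 s.

t_p ≈ 0.0000570 s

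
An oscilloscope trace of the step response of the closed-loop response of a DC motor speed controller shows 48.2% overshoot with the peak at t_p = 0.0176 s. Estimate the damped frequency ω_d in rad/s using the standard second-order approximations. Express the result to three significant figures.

t_p = π/ω_d, so ω_d = π/0.0176 = 178 rad/s.

ω_d ≈ 178 rad/s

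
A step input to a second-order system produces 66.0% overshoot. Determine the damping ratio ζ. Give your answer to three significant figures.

ζ ≈ 0.131

ζ = −ln(OS)/√(π² + (ln OS)²). With OS = 0.660, ln OS = −0.4155 and ζ = 0.4155/3.169 = 0.131.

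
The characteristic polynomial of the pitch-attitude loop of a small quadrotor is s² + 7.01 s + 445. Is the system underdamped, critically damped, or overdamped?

a² − 4b = 7.01² − 4·445 < 0 (complex roots); the system is underdamped.

underdamped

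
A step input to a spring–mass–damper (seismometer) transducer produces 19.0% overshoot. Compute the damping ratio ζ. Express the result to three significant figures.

ζ = −ln(OS)/√(π² + (ln OS)²). With OS = 0.190, ln OS = −1.661 and ζ = 1.661/3.554 = 0.467.

ζ ≈ 0.467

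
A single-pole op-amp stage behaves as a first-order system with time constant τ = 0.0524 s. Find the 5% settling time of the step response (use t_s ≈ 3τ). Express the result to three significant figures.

t_s ≈ 3τ = 0.157 s.

t_s ≈ 0.157 s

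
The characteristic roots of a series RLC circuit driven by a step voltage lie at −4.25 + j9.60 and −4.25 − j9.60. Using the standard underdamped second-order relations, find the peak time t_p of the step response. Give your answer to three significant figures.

t_p = π/ω_d with ω_d = 9.60 (the imaginary part), so t_p = 0.327 s.

t_p ≈ 0.327 s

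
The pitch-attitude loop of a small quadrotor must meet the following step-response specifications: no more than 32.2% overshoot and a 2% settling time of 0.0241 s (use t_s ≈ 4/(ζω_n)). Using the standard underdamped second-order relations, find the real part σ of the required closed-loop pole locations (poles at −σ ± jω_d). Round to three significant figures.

σ ≈ 166

The settling-time spec alone fixes σ = ζω_n = 4/t_s = 4/0.0241 = 166.
(Overshoot then fixes ζ = 0.339 and hence ω_d = σ·√(1−ζ²)/ζ = 460 rad/s.)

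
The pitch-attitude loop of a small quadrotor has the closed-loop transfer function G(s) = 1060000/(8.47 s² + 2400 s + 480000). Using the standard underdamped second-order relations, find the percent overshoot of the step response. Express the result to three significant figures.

%OS ≈ 9.76%

Dividing through by 8.47: denominator becomes s² + 283.4 s + 56670.
So ω_n = √56670 = 238 rad/s and ζ = 283.4/(2·238) = 0.595.
Overshoot: exp(−π·0.595/√(1−0.595²)) = 0.0976, i.e. 9.76%.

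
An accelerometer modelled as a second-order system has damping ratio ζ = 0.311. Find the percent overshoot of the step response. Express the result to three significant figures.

%OS ≈ 35.8%

For an underdamped second-order system, %OS = 100·exp(−πζ/√(1−ζ²)).
πζ/√(1−ζ²) = π·0.311/√(1−0.0967) = 1.028, so %OS = 100·e^(−1.028) = 35.8%.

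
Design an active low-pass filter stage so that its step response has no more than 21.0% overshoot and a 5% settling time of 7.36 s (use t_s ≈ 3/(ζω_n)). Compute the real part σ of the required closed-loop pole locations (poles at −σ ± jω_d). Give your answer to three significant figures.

The settling-time spec alone fixes σ = ζω_n = 3/t_s = 3/7.36 = 0.408.
(Overshoot then fixes ζ = 0.445 and hence ω_d = σ·√(1−ζ²)/ζ = 0.821 rad/s.)

σ ≈ 0.408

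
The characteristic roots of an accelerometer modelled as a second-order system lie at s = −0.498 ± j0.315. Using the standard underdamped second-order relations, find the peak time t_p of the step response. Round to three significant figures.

t_p = π/ω_d with ω_d = 0.315 (the imaginary part), so t_p = 9.97 s.

t_p ≈ 9.97 s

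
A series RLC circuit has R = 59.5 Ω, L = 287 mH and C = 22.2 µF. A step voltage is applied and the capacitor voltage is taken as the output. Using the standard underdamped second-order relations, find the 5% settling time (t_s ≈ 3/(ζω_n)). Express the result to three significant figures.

t_s ≈ 0.0289 s

For a series RLC circuit (capacitor voltage as output), ω_n = 1/√(LC) = 1/√(287 mH · 22.2 µF) = 396 rad/s.
ζ = (R/2)·√(C/L) = (59.5/2)·√(22.2 µF/287 mH) = 0.262.
t_s ≈ 3/(ζω_n) = 0.0289 s.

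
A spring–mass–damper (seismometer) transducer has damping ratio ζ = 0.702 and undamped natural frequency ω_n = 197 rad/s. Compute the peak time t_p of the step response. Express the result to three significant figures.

t_p ≈ 0.0224 s

The damped frequency is ω_d = ω_n√(1−ζ²) = 197·√(1−0.493) = 140 rad/s.
Peak time t_p = π/ω_d = π/140 = 0.0224 s.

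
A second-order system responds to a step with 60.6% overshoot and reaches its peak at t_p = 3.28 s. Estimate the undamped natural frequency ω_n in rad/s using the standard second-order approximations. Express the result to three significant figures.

The overshoot fixes ζ = −ln(OS)/√(π²+ln²(OS)) = 0.157.
From t_p = π/ω_d, ω_d = π/3.28 = 0.958 rad/s, so ω_n = ω_d/√(1−ζ²) = 0.970 rad/s.

ω_n ≈ 0.970 rad/s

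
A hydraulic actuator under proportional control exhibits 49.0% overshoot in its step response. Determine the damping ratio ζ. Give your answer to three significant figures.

ζ = −ln(OS)/√(π² + (ln OS)²). With OS = 0.490, ln OS = −0.7133 and ζ = 0.7133/3.222 = 0.221.

ζ ≈ 0.221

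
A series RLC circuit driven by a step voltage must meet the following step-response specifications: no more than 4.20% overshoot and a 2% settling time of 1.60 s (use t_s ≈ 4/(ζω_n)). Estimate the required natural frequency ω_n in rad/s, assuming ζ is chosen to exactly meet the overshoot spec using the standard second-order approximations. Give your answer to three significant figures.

Inverting the overshoot relation: ζ = |ln 0.0420|/√(π² + ln²0.0420) = 0.710.
From t_s ≈ 4/(ζω_n): ω_n = 4/(ζ·t_s) = 4/(0.710·1.60) = 3.52 rad/s.

ω_n ≈ 3.52 rad/s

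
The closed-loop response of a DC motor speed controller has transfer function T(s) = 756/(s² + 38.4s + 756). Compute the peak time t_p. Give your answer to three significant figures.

t_p ≈ 0.160 s

Matching coefficients with s² + 2ζω_n s + ω_n² gives ω_n² = 756 ⇒ ω_n = 27.5 rad/s, and ζ = 38.4/(2ω_n) = 0.698.
The damped frequency ω_d = ω_n√(1−ζ²) = 19.7 rad/s. Then t_p = π/ω_d = 0.160 s.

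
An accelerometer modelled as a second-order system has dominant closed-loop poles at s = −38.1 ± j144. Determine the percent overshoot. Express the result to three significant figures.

%OS ≈ 43.6%

The poles are at −σ ± jω_d with σ = 38.1 and ω_d = 144, so ω_n = √(σ²+ω_d²) = 149 rad/s and ζ = σ/ω_n = 0.256.
%OS = 100 e^{−πζ/√(1−ζ²)} with ζ = 0.256 gives 43.6%.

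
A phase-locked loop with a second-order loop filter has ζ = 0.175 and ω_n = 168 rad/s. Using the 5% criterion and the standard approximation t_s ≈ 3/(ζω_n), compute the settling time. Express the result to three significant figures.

t_s ≈ 0.102 s

t_s ≈ 3/(ζω_n) = 3/(0.175 × 168) = 0.102 s.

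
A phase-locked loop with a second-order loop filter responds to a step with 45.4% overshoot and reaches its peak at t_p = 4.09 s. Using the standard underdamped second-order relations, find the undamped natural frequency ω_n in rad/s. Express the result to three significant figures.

ω_n ≈ 0.792 rad/s

ζ from %OS: ζ = |ln 0.454|/√(π²+ln²0.454) = 0.244.
From t_p = π/ω_d, ω_d = π/4.09 = 0.768 rad/s, so ω_n = ω_d/√(1−ζ²) = 0.792 rad/s.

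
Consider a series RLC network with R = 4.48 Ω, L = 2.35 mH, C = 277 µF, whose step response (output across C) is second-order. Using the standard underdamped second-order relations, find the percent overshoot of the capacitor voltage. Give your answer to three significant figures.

%OS ≈ 2.28%

For a series RLC circuit (capacitor voltage as output), ω_n = 1/√(LC) = 1/√(2.35 mH · 277 µF) = 1240 rad/s.
ζ = (R/2)·√(C/L) = (4.48/2)·√(277 µF/2.35 mH) = 0.769.
Overshoot: exp(−π·0.769/√(1−0.769²)) = 0.0228, i.e. 2.28%.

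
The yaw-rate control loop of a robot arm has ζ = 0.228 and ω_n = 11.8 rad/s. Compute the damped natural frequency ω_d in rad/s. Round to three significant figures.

ω_d ≈ 11.5 rad/s

ω_d = ω_n√(1−ζ²) = 11.8·√0.948 = 11.5 rad/s.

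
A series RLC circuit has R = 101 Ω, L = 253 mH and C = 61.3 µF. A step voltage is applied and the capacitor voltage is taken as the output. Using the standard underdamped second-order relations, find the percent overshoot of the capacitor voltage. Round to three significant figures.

%OS ≈ 1.84%

For a series RLC circuit (capacitor voltage as output), ω_n = 1/√(LC) = 1/√(253 mH · 61.3 µF) = 254 rad/s.
ζ = (R/2)·√(C/L) = (101/2)·√(61.3 µF/253 mH) = 0.786.
%OS = 100·exp(−πζ/√(1−ζ²)) = 1.84%.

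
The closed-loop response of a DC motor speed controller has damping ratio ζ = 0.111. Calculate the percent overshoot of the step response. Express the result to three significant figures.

For an underdamped second-order system, %OS = 100·exp(−πζ/√(1−ζ²)).
πζ/√(1−ζ²) = π·0.111/√(1−0.0123) = 0.3509, so %OS = 100·e^(−0.3509) = 70.4%.

%OS ≈ 70.4%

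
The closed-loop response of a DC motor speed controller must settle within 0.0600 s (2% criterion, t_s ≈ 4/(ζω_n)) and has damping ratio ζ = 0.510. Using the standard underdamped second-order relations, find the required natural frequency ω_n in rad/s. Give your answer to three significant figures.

ω_n ≈ 131 rad/s

Rearranging t_s ≈ 4/(ζω_n) gives ω_n = 4/(ζ·t_s) = 4/(0.510 × 0.0600) = 131 rad/s.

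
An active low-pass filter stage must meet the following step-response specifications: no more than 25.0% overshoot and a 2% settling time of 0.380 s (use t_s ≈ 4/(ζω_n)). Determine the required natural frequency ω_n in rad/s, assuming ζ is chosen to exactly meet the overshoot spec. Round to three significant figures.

From %OS = 100·exp(−πζ/√(1−ζ²)), invert to get ζ = −ln(OS)/√(π² + ln²(OS)) with OS = 0.250.
−ln 0.250 = 1.386, so ζ = 1.386/√(π² + 1.922) = 0.404.
From t_s ≈ 4/(ζω_n): ω_n = 4/(ζ·t_s) = 4/(0.404·0.380) = 26.1 rad/s.

ω_n ≈ 26.1 rad/s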